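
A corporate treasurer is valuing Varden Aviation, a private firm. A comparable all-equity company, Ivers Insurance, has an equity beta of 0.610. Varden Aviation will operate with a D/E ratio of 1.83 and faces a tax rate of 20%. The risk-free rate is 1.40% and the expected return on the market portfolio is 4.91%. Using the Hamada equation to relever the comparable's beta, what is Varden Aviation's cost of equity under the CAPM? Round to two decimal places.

6.68%

β_L = β_U × [1 + (1 − t)(D/E)] = 0.610 × [1 + (1 − 0.20) × 1.83]
    = 0.610 × [1 + 0.80 × 1.83] = 0.610 × 2.4640 = 1.5030
MRP = 4.91% − 1.40% = 3.51%
E(R) = R_f + β_L × MRP = 1.40% + 1.5030 × 3.51% = 6.68%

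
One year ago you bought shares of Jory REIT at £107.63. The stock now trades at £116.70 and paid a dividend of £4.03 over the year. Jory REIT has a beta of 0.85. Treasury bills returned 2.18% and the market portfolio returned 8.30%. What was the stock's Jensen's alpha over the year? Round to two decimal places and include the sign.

+4.79%

Realised HPR = (P1 + D1 − P0) / P0 = (116.70 + 4.03 − 107.63) / 107.63 = 13.10 / 107.63 = 12.1713%
MRP = 8.30% − 2.18% = 6.12%
CAPM required = R_f + β·MRP = 2.18% + 0.85 × 6.12% = 7.3820%
α = realised − required = 12.1713% − 7.3820% = +4.79%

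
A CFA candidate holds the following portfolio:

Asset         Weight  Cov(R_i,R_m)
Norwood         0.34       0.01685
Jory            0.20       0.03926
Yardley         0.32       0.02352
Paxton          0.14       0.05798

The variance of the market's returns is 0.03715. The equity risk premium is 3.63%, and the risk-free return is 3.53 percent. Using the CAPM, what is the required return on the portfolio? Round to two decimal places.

β_Norwood = 0.01685 / 0.03715 = 0.4536
β_Jory = 0.03926 / 0.03715 = 1.0568
β_Yardley = 0.02352 / 0.03715 = 0.6331
β_Paxton = 0.05798 / 0.03715 = 1.5607
β_P = Σ w_i β_i = 0.34×0.4536 + 0.20×1.0568 + 0.32×0.6331 + 0.14×1.5607 = 0.7867
E(R_P) = R_f + β_P × MRP = 3.53% + 0.7867 × 3.63% = 6.39%

6.39%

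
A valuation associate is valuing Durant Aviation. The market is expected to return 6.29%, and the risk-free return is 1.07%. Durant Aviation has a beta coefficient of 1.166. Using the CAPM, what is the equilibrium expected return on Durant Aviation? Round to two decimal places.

Market risk premium = E(R_m) − R_f = 6.29% − 1.07% = 5.22%
E(R) = R_f + β × MRP = 1.07% + 1.166 × 5.22% = 7.16%

7.16%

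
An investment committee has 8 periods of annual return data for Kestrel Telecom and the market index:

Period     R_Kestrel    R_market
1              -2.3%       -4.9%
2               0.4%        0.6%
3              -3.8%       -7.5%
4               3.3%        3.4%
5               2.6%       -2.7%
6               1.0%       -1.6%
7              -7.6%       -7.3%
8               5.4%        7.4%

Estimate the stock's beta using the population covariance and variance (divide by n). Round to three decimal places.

0.717

Mean R_i = (-2.3 + 0.4 − 3.8 + 3.3 + 2.6 + 1.0 − 7.6 + 5.4) / 8 = -0.1250%
Mean R_m = (-4.9 + 0.6 − 7.5 + 3.4 − 2.7 − 1.6 − 7.3 + 7.4) / 8 = -1.5750%
Σ(R_i − R̄_i)(R_m − R̄_m) = 136.4750  ⇒  Cov = 136.4750 / 8 = 17.0594
Σ(R_m − R̄_m)² = 190.2350  ⇒  Var(R_m) = 190.2350 / 8 = 23.7794
β = Cov / Var(R_m) = 17.0594 / 23.7794 = 0.7174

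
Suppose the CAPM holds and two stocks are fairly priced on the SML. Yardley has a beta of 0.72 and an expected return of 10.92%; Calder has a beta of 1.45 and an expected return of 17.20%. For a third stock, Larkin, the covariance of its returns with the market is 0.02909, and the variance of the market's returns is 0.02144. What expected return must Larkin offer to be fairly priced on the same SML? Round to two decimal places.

16.40%

MRP = (17.20% − 10.92%) / (1.45 − 0.72) = 8.6027%
R_f = 10.92% − 0.72 × 8.6027% = 4.7261%
β_Larkin = Cov / Var(R_m) = 0.02909 / 0.02144 = 1.3568
E(R_Larkin) = R_f + β × MRP = 4.7261% + 1.3568 × 8.6027% = 16.40%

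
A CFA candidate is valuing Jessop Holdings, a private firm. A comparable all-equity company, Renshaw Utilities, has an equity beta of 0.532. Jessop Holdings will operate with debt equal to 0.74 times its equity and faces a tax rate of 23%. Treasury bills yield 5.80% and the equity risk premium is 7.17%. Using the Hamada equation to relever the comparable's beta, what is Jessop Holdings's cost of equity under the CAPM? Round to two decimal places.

β_L = β_U × [1 + (1 − t)(D/E)] = 0.532 × [1 + (1 − 0.23) × 0.74]
    = 0.532 × [1 + 0.77 × 0.74] = 0.532 × 1.5698 = 0.8351
E(R) = R_f + β_L × MRP = 5.80% + 0.8351 × 7.17% = 11.79%

11.79%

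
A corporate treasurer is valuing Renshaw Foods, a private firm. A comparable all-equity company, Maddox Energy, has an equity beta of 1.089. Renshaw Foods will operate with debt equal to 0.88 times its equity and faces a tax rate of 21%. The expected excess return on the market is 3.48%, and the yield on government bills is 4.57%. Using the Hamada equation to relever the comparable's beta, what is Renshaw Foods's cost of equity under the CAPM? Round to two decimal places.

10.99%

β_L = β_U × [1 + (1 − t)(D/E)] = 1.089 × [1 + (1 − 0.21) × 0.88]
    = 1.089 × [1 + 0.79 × 0.88] = 1.089 × 1.6952 = 1.8461
E(R) = R_f + β_L × MRP = 4.57% + 1.8461 × 3.48% = 10.99%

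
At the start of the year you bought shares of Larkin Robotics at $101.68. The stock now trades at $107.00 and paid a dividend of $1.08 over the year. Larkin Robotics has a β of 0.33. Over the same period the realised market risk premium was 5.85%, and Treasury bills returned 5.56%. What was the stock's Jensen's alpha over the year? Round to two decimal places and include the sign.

-1.20%

Realised HPR = (P1 + D1 − P0) / P0 = (107.00 + 1.08 − 101.68) / 101.68 = 6.40 / 101.68 = 6.2943%
CAPM required = R_f + β·MRP = 5.56% + 0.33 × 5.85% = 7.4905%
α = realised − required = 6.2943% − 7.4905% = -1.20%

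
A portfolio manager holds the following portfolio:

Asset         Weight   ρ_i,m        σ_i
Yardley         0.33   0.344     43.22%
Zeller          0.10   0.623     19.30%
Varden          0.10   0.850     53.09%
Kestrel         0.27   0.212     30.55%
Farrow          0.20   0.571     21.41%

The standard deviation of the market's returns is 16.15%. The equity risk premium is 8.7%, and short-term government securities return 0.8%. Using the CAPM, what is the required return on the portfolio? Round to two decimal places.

8.78%

β_Yardley = 0.344 × 43.22% / 16.15% = 0.9206
β_Zeller = 0.623 × 19.30% / 16.15% = 0.7445
β_Varden = 0.850 × 53.09% / 16.15% = 2.7942
β_Kestrel = 0.212 × 30.55% / 16.15% = 0.4010
β_Farrow = 0.571 × 21.41% / 16.15% = 0.7570
β_P = Σ w_i β_i = 0.33×0.9206 + 0.10×0.7445 + 0.10×2.7942 + 0.27×0.4010 + 0.20×0.7570 = 0.9173
E(R_P) = R_f + β_P × MRP = 0.8% + 0.9173 × 8.7% = 8.78%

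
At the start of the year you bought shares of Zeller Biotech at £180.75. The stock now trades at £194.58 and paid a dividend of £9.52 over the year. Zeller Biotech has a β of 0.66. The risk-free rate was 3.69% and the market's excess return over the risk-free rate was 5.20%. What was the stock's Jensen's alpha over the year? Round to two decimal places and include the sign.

Realised HPR = (P1 + D1 − P0) / P0 = (194.58 + 9.52 − 180.75) / 180.75 = 23.35 / 180.75 = 12.9184%
CAPM required = R_f + β·MRP = 3.69% + 0.66 × 5.20% = 7.1220%
α = realised − required = 12.9184% − 7.1220% = +5.80%

+5.80%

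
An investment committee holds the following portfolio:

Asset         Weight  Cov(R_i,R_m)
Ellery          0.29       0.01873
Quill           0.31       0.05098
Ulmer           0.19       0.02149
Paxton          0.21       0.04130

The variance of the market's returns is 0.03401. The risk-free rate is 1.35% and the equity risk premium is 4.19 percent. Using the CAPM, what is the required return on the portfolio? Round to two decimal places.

5.54%

β_Ellery = 0.01873 / 0.03401 = 0.5507
β_Quill = 0.05098 / 0.03401 = 1.4990
β_Ulmer = 0.02149 / 0.03401 = 0.6319
β_Paxton = 0.04130 / 0.03401 = 1.2143
β_P = Σ w_i β_i = 0.29×0.5507 + 0.31×1.4990 + 0.19×0.6319 + 0.21×1.2143 = 0.9995
E(R_P) = R_f + β_P × MRP = 1.35% + 0.9995 × 4.19% = 5.54%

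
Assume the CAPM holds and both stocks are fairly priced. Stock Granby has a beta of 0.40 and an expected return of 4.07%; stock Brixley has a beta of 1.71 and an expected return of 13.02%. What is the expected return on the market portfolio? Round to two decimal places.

8.17%

Both satisfy E(R) = R_f + β·MRP, so the slope of the SML is
MRP = (13.02% − 4.07%) / (1.71 − 0.40) = 8.95% / 1.31 = 6.8321%
R_f = E(R_Granby) − β_Granby·MRP = 4.07% − 0.40 × 6.8321% = 1.3372%
E(R_m) = R_f + MRP = 1.3372% + 6.8321% = 8.17%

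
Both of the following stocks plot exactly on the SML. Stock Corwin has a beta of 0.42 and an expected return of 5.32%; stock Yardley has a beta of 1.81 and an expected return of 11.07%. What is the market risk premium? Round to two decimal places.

Both satisfy E(R) = R_f + β·MRP, so the slope of the SML is
MRP = (11.07% − 5.32%) / (1.81 − 0.42) = 5.75% / 1.39 = 4.1367%

4.14%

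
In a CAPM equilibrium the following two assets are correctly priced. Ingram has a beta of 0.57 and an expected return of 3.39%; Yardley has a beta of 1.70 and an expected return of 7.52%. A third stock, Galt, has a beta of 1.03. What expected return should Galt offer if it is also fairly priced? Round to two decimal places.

5.07%

MRP (SML slope) = (7.52% − 3.39%) / (1.70 − 0.57) = 4.13% / 1.13 = 3.6549%
R_f (intercept) = 3.39% − 0.57 × 3.6549% = 1.3067%
E(R_Galt) = R_f + β × MRP = 1.3067% + 1.03 × 3.6549% = 5.07%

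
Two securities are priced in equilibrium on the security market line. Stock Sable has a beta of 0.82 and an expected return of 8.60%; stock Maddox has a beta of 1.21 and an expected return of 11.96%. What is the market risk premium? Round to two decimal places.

8.62%

Both satisfy E(R) = R_f + β·MRP, so the slope of the SML is
MRP = (11.96% − 8.60%) / (1.21 − 0.82) = 3.36% / 0.39 = 8.6154%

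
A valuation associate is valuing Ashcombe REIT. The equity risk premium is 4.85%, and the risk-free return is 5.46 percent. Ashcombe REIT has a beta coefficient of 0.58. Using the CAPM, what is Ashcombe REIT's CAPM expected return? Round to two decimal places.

E(R) = R_f + β × MRP = 5.46% + 0.58 × 4.85% = 8.27%

8.27%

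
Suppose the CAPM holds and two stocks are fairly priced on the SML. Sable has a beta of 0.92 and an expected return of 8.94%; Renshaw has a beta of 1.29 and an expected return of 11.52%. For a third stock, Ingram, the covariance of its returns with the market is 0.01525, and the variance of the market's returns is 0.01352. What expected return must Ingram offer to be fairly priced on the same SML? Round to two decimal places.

MRP = (11.52% − 8.94%) / (1.29 − 0.92) = 6.9730%
R_f = 8.94% − 0.92 × 6.9730% = 2.5248%
β_Ingram = Cov / Var(R_m) = 0.01525 / 0.01352 = 1.1280
E(R_Ingram) = R_f + β × MRP = 2.5248% + 1.1280 × 6.9730% = 10.39%

10.39%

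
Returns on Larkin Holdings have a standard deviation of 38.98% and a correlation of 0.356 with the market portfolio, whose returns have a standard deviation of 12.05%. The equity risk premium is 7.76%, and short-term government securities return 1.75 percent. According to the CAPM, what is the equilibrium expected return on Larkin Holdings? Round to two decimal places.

β = ρ × σ_i / σ_m = 0.356 × 38.98% / 12.05% = 1.1516
E(R) = 1.75% + 1.1516 × 7.76% = 10.69%

10.69%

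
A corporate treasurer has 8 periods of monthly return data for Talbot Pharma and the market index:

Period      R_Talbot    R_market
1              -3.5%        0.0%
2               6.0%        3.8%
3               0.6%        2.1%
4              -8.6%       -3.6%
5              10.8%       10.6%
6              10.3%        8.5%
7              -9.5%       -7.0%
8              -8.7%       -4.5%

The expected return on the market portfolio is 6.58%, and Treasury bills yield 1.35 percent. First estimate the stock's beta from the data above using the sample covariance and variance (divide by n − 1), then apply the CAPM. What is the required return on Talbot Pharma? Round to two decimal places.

Mean R_i = (-3.5 + 6.0 + 0.6 − 8.6 + 10.8 + 10.3 − 9.5 − 8.7) / 8 = -0.3250%
Mean R_m = (0.0 + 3.8 + 2.1 − 3.6 + 10.6 + 8.5 − 7.0 − 4.5) / 8 = 1.2375%
Σ(R_i − R̄_i)(R_m − R̄_m) = 365.9175  ⇒  Cov = 365.9175 / 7 = 52.2739
Σ(R_m − R̄_m)² = 273.4188  ⇒  Var(R_m) = 273.4188 / 7 = 39.0598
β = Cov / Var(R_m) = 52.2739 / 39.0598 = 1.3383
MRP = 6.58% − 1.35% = 5.23%
E(R) = R_f + β × MRP = 1.35% + 1.3383 × 5.23% = 8.35%

8.35%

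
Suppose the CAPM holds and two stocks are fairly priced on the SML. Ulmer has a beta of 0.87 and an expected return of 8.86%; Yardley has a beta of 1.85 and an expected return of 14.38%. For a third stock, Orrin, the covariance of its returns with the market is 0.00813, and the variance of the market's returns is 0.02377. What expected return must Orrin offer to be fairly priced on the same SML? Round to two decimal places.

MRP = (14.38% − 8.86%) / (1.85 − 0.87) = 5.6327%
R_f = 8.86% − 0.87 × 5.6327% = 3.9596%
β_Orrin = Cov / Var(R_m) = 0.00813 / 0.02377 = 0.3420
E(R_Orrin) = R_f + β × MRP = 3.9596% + 0.3420 × 5.6327% = 5.89%

5.89%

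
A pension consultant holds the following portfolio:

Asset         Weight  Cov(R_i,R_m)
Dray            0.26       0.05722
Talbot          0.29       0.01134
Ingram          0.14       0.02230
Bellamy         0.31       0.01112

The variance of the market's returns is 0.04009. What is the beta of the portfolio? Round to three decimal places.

β_Dray = 0.05722 / 0.04009 = 1.4273
β_Talbot = 0.01134 / 0.04009 = 0.2829
β_Ingram = 0.02230 / 0.04009 = 0.5562
β_Bellamy = 0.01112 / 0.04009 = 0.2774
β_P = Σ w_i β_i = 0.26×1.4273 + 0.29×0.2829 + 0.14×0.5562 + 0.31×0.2774 = 0.6170

0.617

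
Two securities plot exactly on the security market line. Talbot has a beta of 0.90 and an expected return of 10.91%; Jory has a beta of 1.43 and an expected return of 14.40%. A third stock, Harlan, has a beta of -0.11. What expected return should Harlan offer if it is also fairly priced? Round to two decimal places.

4.26%

MRP (SML slope) = (14.40% − 10.91%) / (1.43 − 0.90) = 3.49% / 0.53 = 6.5849%
R_f (intercept) = 10.91% − 0.90 × 6.5849% = 4.9836%
E(R_Harlan) = R_f + β × MRP = 4.9836% + -0.11 × 6.5849% = 4.26%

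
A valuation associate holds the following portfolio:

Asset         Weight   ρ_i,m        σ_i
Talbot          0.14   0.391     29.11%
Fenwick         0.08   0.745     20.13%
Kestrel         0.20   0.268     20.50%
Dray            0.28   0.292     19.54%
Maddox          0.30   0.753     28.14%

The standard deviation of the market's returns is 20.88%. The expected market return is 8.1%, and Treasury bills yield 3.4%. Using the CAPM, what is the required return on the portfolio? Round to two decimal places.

6.07%

β_Talbot = 0.391 × 29.11% / 20.88% = 0.5451
β_Fenwick = 0.745 × 20.13% / 20.88% = 0.7182
β_Kestrel = 0.268 × 20.50% / 20.88% = 0.2631
β_Dray = 0.292 × 19.54% / 20.88% = 0.2733
β_Maddox = 0.753 × 28.14% / 20.88% = 1.0148
β_P = Σ w_i β_i = 0.14×0.5451 + 0.08×0.7182 + 0.20×0.2631 + 0.28×0.2733 + 0.30×1.0148 = 0.5674
MRP = 8.1% − 3.4% = 4.70%
E(R_P) = R_f + β_P × MRP = 3.4% + 0.5674 × 4.7% = 6.07%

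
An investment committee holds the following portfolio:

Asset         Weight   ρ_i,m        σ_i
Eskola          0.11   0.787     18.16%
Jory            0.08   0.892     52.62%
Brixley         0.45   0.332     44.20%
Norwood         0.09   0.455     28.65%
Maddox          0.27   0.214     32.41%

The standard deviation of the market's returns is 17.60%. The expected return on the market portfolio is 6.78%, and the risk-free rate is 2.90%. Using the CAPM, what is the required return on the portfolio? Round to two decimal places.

6.20%

β_Eskola = 0.787 × 18.16% / 17.60% = 0.8120
β_Jory = 0.892 × 52.62% / 17.60% = 2.6669
β_Brixley = 0.332 × 44.20% / 17.60% = 0.8338
β_Norwood = 0.455 × 28.65% / 17.60% = 0.7407
β_Maddox = 0.214 × 32.41% / 17.60% = 0.3941
β_P = Σ w_i β_i = 0.11×0.8120 + 0.08×2.6669 + 0.45×0.8338 + 0.09×0.7407 + 0.27×0.3941 = 0.8510
MRP = 6.78% − 2.90% = 3.88%
E(R_P) = R_f + β_P × MRP = 2.90% + 0.8510 × 3.88% = 6.20%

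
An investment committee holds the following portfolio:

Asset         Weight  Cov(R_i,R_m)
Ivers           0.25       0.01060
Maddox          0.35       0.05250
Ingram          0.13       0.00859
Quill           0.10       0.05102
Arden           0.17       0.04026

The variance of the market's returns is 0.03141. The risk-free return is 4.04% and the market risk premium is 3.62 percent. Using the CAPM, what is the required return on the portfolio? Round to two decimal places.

7.97%

β_Ivers = 0.01060 / 0.03141 = 0.3375
β_Maddox = 0.05250 / 0.03141 = 1.6714
β_Ingram = 0.00859 / 0.03141 = 0.2735
β_Quill = 0.05102 / 0.03141 = 1.6243
β_Arden = 0.04026 / 0.03141 = 1.2818
β_P = Σ w_i β_i = 0.25×0.3375 + 0.35×1.6714 + 0.13×0.2735 + 0.10×1.6243 + 0.17×1.2818 = 1.0853
E(R_P) = R_f + β_P × MRP = 4.04% + 1.0853 × 3.62% = 7.97%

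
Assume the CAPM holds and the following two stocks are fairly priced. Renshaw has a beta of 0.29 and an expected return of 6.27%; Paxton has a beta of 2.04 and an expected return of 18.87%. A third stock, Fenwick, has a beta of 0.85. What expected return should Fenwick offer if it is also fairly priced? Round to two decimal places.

10.30%

MRP (SML slope) = (18.87% − 6.27%) / (2.04 − 0.29) = 12.60% / 1.75 = 7.2000%
R_f (intercept) = 6.27% − 0.29 × 7.2000% = 4.1820%
E(R_Fenwick) = R_f + β × MRP = 4.1820% + 0.85 × 7.2000% = 10.30%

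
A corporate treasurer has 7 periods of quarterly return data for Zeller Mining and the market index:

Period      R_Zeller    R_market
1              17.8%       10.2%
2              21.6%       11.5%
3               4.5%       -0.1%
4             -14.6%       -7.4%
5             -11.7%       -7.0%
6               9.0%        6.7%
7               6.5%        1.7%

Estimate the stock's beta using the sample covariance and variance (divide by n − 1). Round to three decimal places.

1.748

Mean R_i = (17.8 + 21.6 + 4.5 − 14.6 − 11.7 + 9.0 + 6.5) / 7 = 4.7286%
Mean R_m = (10.2 + 11.5 − 0.1 − 7.4 − 7.0 + 6.7 + 1.7) / 7 = 2.2286%
Σ(R_i − R̄_i)(R_m − R̄_m) = 617.0343  ⇒  Cov = 617.0343 / 6 = 102.8391
Σ(R_m − R̄_m)² = 353.0743  ⇒  Var(R_m) = 353.0743 / 6 = 58.8457
β = Cov / Var(R_m) = 102.8391 / 58.8457 = 1.7476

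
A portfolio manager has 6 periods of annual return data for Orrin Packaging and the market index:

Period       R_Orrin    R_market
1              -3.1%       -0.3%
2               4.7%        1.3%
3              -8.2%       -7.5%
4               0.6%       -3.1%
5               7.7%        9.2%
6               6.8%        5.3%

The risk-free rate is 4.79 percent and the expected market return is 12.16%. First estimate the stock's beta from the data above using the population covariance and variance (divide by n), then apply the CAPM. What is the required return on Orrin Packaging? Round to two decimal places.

11.75%

Mean R_i = (-3.1 + 4.7 − 8.2 + 0.6 + 7.7 + 6.8) / 6 = 1.4167%
Mean R_m = (-0.3 + 1.3 − 7.5 − 3.1 + 9.2 + 5.3) / 6 = 0.8167%
Σ(R_i − R̄_i)(R_m − R̄_m) = 166.6183  ⇒  Cov = 166.6183 / 6 = 27.7697
Σ(R_m − R̄_m)² = 176.3683  ⇒  Var(R_m) = 176.3683 / 6 = 29.3947
β = Cov / Var(R_m) = 27.7697 / 29.3947 = 0.9447
MRP = 12.16% − 4.79% = 7.37%
E(R) = R_f + β × MRP = 4.79% + 0.9447 × 7.37% = 11.75%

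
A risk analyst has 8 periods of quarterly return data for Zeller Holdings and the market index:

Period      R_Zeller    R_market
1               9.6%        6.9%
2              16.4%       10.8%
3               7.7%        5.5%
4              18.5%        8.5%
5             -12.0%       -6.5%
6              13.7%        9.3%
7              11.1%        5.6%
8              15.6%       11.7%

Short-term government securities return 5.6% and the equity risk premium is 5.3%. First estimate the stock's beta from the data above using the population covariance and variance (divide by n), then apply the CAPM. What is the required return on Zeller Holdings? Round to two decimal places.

Mean R_i = (9.6 + 16.4 + 7.7 + 18.5 − 12.0 + 13.7 + 11.1 + 15.6) / 8 = 10.0750%
Mean R_m = (6.9 + 10.8 + 5.5 + 8.5 − 6.5 + 9.3 + 5.6 + 11.7) / 8 = 6.4750%
Σ(R_i − R̄_i)(R_m − R̄_m) = 371.1650  ⇒  Cov = 371.1650 / 8 = 46.3956
Σ(R_m − R̄_m)² = 228.3350  ⇒  Var(R_m) = 228.3350 / 8 = 28.5419
β = Cov / Var(R_m) = 46.3956 / 28.5419 = 1.6255
E(R) = R_f + β × MRP = 5.6% + 1.6255 × 5.3% = 14.22%

14.22%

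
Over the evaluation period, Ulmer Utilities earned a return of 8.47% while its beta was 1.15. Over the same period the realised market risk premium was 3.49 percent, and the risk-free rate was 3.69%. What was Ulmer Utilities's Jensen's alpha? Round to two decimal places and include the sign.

CAPM benchmark = R_f + β(R_m − R_f) = 3.69% + 1.15 × 3.49% = 7.7035%
α = actual − benchmark = 8.47% − 7.7035% = +0.77%

+0.77%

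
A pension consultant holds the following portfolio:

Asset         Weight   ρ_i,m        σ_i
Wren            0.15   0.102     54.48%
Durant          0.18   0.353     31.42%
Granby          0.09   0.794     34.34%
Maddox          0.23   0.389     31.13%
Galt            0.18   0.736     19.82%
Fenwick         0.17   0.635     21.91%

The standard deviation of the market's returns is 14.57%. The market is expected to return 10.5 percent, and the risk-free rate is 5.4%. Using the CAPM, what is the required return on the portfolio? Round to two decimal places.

9.97%

β_Wren = 0.102 × 54.48% / 14.57% = 0.3814
β_Durant = 0.353 × 31.42% / 14.57% = 0.7612
β_Granby = 0.794 × 34.34% / 14.57% = 1.8714
β_Maddox = 0.389 × 31.13% / 14.57% = 0.8311
β_Galt = 0.736 × 19.82% / 14.57% = 1.0012
β_Fenwick = 0.635 × 21.91% / 14.57% = 0.9549
β_P = Σ w_i β_i = 0.15×0.3814 + 0.18×0.7612 + 0.09×1.8714 + 0.23×0.8311 + 0.18×1.0012 + 0.17×0.9549 = 0.8964
MRP = 10.5% − 5.4% = 5.10%
E(R_P) = R_f + β_P × MRP = 5.4% + 0.8964 × 5.1% = 9.97%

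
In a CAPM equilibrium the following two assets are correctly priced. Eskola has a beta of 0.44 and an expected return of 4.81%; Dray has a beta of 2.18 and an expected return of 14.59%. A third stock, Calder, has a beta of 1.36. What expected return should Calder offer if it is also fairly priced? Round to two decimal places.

9.98%

MRP (SML slope) = (14.59% − 4.81%) / (2.18 − 0.44) = 9.78% / 1.74 = 5.6207%
R_f (intercept) = 4.81% − 0.44 × 5.6207% = 2.3369%
E(R_Calder) = R_f + β × MRP = 2.3369% + 1.36 × 5.6207% = 9.98%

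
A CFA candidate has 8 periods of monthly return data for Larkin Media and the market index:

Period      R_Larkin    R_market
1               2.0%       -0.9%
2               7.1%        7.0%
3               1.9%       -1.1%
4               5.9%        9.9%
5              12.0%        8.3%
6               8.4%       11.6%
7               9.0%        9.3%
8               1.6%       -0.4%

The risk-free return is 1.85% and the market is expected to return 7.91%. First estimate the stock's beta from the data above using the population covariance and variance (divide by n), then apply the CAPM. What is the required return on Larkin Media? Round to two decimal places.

Mean R_i = (2.0 + 7.1 + 1.9 + 5.9 + 12.0 + 8.4 + 9.0 + 1.6) / 8 = 5.9875%
Mean R_m = (-0.9 + 7.0 − 1.1 + 9.9 + 8.3 + 11.6 + 9.3 − 0.4) / 8 = 5.4625%
Σ(R_i − R̄_i)(R_m − R̄_m) = 122.6663  ⇒  Cov = 122.6663 / 8 = 15.3333
Σ(R_m − R̄_m)² = 200.4188  ⇒  Var(R_m) = 200.4188 / 8 = 25.0524
β = Cov / Var(R_m) = 15.3333 / 25.0524 = 0.6120
MRP = 7.91% − 1.85% = 6.06%
E(R) = R_f + β × MRP = 1.85% + 0.6120 × 6.06% = 5.56%

5.56%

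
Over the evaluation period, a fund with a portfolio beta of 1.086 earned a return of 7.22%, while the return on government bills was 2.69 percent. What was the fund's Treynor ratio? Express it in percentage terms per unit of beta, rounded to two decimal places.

4.17%

Treynor = (R_P − R_f) / β_P = (7.22% − 2.69%) / 1.0860 = 4.53% / 1.0860 = 4.17%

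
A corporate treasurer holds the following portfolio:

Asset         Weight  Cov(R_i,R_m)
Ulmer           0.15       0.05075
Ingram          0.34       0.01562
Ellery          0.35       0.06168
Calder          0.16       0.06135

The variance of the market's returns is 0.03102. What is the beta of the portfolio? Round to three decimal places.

1.429

β_Ulmer = 0.05075 / 0.03102 = 1.6360
β_Ingram = 0.01562 / 0.03102 = 0.5035
β_Ellery = 0.06168 / 0.03102 = 1.9884
β_Calder = 0.06135 / 0.03102 = 1.9778
β_P = Σ w_i β_i = 0.15×1.6360 + 0.34×0.5035 + 0.35×1.9884 + 0.16×1.9778 = 1.4290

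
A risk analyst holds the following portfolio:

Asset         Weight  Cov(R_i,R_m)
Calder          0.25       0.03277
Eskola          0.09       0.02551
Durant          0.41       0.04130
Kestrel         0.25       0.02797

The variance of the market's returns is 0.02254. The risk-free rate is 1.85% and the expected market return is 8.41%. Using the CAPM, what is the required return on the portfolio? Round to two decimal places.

11.87%

β_Calder = 0.03277 / 0.02254 = 1.4539
β_Eskola = 0.02551 / 0.02254 = 1.1318
β_Durant = 0.04130 / 0.02254 = 1.8323
β_Kestrel = 0.02797 / 0.02254 = 1.2409
β_P = Σ w_i β_i = 0.25×1.4539 + 0.09×1.1318 + 0.41×1.8323 + 0.25×1.2409 = 1.5268
MRP = 8.41% − 1.85% = 6.56%
E(R_P) = R_f + β_P × MRP = 1.85% + 1.5268 × 6.56% = 11.87%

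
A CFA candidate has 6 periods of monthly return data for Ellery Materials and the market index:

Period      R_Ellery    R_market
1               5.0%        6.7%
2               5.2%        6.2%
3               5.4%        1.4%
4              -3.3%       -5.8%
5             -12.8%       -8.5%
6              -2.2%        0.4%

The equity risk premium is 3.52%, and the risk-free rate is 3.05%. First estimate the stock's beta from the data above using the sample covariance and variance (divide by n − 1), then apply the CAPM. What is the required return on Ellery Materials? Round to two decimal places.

6.74%

Mean R_i = (5.0 + 5.2 + 5.4 − 3.3 − 12.8 − 2.2) / 6 = -0.4500%
Mean R_m = (6.7 + 6.2 + 1.4 − 5.8 − 8.5 + 0.4) / 6 = 0.0667%
Σ(R_i − R̄_i)(R_m − R̄_m) = 200.5400  ⇒  Cov = 200.5400 / 5 = 40.1080
Σ(R_m − R̄_m)² = 191.3133  ⇒  Var(R_m) = 191.3133 / 5 = 38.2627
β = Cov / Var(R_m) = 40.1080 / 38.2627 = 1.0482
E(R) = R_f + β × MRP = 3.05% + 1.0482 × 3.52% = 6.74%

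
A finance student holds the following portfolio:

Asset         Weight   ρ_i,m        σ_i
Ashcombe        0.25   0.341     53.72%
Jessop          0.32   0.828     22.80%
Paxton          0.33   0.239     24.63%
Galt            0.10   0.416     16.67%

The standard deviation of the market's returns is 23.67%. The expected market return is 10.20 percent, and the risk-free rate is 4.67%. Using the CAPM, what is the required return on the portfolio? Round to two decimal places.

7.77%

β_Ashcombe = 0.341 × 53.72% / 23.67% = 0.7739
β_Jessop = 0.828 × 22.80% / 23.67% = 0.7976
β_Paxton = 0.239 × 24.63% / 23.67% = 0.2487
β_Galt = 0.416 × 16.67% / 23.67% = 0.2930
β_P = Σ w_i β_i = 0.25×0.7739 + 0.32×0.7976 + 0.33×0.2487 + 0.10×0.2930 = 0.5601
MRP = 10.20% − 4.67% = 5.53%
E(R_P) = R_f + β_P × MRP = 4.67% + 0.5601 × 5.53% = 7.77%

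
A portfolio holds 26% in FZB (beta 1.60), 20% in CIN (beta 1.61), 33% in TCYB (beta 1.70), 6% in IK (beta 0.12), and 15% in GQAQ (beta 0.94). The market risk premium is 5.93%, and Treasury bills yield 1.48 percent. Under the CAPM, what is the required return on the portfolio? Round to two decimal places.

β_P = Σ w_i β_i = 0.26×1.60 + 0.20×1.61 + 0.33×1.70 + 0.06×0.12 + 0.15×0.94 = 1.4472
E(R_P) = R_f + β_P × MRP = 1.48% + 1.4472 × 5.93% = 10.06%

10.06%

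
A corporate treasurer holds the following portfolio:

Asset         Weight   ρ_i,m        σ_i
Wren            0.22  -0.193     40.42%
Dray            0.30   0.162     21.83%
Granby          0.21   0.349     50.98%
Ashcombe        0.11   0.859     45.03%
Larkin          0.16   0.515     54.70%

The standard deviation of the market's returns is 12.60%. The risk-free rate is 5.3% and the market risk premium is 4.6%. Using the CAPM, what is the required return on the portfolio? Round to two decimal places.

β_Wren = -0.193 × 40.42% / 12.60% = -0.6191
β_Dray = 0.162 × 21.83% / 12.60% = 0.2807
β_Granby = 0.349 × 50.98% / 12.60% = 1.4121
β_Ashcombe = 0.859 × 45.03% / 12.60% = 3.0699
β_Larkin = 0.515 × 54.70% / 12.60% = 2.2358
β_P = Σ w_i β_i = 0.22×-0.6191 + 0.30×0.2807 + 0.21×1.4121 + 0.11×3.0699 + 0.16×2.2358 = 0.9400
E(R_P) = R_f + β_P × MRP = 5.3% + 0.9400 × 4.6% = 9.62%

9.62%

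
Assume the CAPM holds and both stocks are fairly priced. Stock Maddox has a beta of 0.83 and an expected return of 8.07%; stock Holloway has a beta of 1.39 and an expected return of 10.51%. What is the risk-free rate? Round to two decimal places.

4.45%

Both satisfy E(R) = R_f + β·MRP, so the slope of the SML is
MRP = (10.51% − 8.07%) / (1.39 − 0.83) = 2.44% / 0.56 = 4.3571%
R_f = E(R_Maddox) − β_Maddox·MRP = 8.07% − 0.83 × 4.3571% = 4.4536%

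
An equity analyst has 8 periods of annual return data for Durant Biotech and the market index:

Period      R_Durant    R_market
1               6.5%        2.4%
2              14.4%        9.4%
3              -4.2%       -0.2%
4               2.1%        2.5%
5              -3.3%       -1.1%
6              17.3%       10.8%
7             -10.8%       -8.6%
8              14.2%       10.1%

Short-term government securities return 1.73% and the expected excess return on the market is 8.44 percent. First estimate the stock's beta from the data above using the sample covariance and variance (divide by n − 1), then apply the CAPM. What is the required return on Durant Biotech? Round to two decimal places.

Mean R_i = (6.5 + 14.4 − 4.2 + 2.1 − 3.3 + 17.3 − 10.8 + 14.2) / 8 = 4.5250%
Mean R_m = (2.4 + 9.4 − 0.2 + 2.5 − 1.1 + 10.8 − 8.6 + 10.1) / 8 = 3.1625%
Σ(R_i − R̄_i)(R_m − R̄_m) = 469.3375  ⇒  Cov = 469.3375 / 7 = 67.0482
Σ(R_m − R̄_m)² = 314.2188  ⇒  Var(R_m) = 314.2188 / 7 = 44.8884
β = Cov / Var(R_m) = 67.0482 / 44.8884 = 1.4937
E(R) = R_f + β × MRP = 1.73% + 1.4937 × 8.44% = 14.34%

14.34%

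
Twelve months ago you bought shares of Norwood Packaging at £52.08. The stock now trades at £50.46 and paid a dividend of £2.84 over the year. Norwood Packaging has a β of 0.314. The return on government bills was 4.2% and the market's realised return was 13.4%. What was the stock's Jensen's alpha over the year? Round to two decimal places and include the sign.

-4.75%

Realised HPR = (P1 + D1 − P0) / P0 = (50.46 + 2.84 − 52.08) / 52.08 = 1.22 / 52.08 = 2.3425%
MRP = 13.4% − 4.2% = 9.20%
CAPM required = R_f + β·MRP = 4.2% + 0.314 × 9.2% = 7.0888%
α = realised − required = 2.3425% − 7.0888% = -4.75%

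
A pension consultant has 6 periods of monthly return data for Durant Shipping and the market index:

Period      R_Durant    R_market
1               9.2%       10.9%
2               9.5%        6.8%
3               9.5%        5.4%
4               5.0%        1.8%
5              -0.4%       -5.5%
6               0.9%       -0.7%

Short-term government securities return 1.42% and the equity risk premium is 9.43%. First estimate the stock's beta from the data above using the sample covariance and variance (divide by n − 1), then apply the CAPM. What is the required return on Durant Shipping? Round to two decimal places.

8.18%

Mean R_i = (9.2 + 9.5 + 9.5 + 5.0 − 0.4 + 0.9) / 6 = 5.6167%
Mean R_m = (10.9 + 6.8 + 5.4 + 1.8 − 5.5 − 0.7) / 6 = 3.1167%
Σ(R_i − R̄_i)(R_m − R̄_m) = 121.7183  ⇒  Cov = 121.7183 / 5 = 24.3437
Σ(R_m − R̄_m)² = 169.9083  ⇒  Var(R_m) = 169.9083 / 5 = 33.9817
β = Cov / Var(R_m) = 24.3437 / 33.9817 = 0.7164
E(R) = R_f + β × MRP = 1.42% + 0.7164 × 9.43% = 8.18%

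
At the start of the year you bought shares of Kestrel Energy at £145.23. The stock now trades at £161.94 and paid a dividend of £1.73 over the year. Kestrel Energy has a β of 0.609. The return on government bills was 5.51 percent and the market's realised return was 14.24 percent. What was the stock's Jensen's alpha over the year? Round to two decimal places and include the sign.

+1.87%

Realised HPR = (P1 + D1 − P0) / P0 = (161.94 + 1.73 − 145.23) / 145.23 = 18.44 / 145.23 = 12.6971%
MRP = 14.24% − 5.51% = 8.73%
CAPM required = R_f + β·MRP = 5.51% + 0.609 × 8.73% = 10.82657%
α = realised − required = 12.6971% − 10.82657% = +1.87%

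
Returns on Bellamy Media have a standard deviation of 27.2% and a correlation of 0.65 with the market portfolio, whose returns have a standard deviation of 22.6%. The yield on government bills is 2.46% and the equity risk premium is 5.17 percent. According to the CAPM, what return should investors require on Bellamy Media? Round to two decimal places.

β = ρ × σ_i / σ_m = 0.65 × 27.2% / 22.6% = 0.7823
E(R) = 2.46% + 0.7823 × 5.17% = 6.50%

6.50%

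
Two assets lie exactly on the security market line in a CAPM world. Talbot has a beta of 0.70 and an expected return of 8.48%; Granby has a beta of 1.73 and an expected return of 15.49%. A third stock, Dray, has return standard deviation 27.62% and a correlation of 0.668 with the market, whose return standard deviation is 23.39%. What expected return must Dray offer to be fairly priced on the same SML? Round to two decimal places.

MRP = (15.49% − 8.48%) / (1.73 − 0.70) = 6.8058%
R_f = 8.48% − 0.70 × 6.8058% = 3.7159%
β_Dray = ρ·σ_i/σ_m = 0.668 × 27.62 / 23.39 = 0.7888
E(R_Dray) = R_f + β × MRP = 3.7159% + 0.7888 × 6.8058% = 9.08%

9.08%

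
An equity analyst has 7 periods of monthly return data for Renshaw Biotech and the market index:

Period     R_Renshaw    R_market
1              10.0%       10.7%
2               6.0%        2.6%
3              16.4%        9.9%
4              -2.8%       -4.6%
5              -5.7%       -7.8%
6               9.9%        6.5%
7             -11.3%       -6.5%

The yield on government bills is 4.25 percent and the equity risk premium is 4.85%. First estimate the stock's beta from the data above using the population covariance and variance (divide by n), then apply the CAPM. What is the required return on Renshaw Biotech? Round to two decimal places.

10.10%

Mean R_i = (10.0 + 6.0 + 16.4 − 2.8 − 5.7 + 9.9 − 11.3) / 7 = 3.2143%
Mean R_m = (10.7 + 2.6 + 9.9 − 4.6 − 7.8 + 6.5 − 6.5) / 7 = 1.5429%
Σ(R_i − R̄_i)(R_m − R̄_m) = 445.3857  ⇒  Cov = 445.3857 / 7 = 63.6265
Σ(R_m − R̄_m)² = 369.0971  ⇒  Var(R_m) = 369.0971 / 7 = 52.7282
β = Cov / Var(R_m) = 63.6265 / 52.7282 = 1.2067
E(R) = R_f + β × MRP = 4.25% + 1.2067 × 4.85% = 10.10%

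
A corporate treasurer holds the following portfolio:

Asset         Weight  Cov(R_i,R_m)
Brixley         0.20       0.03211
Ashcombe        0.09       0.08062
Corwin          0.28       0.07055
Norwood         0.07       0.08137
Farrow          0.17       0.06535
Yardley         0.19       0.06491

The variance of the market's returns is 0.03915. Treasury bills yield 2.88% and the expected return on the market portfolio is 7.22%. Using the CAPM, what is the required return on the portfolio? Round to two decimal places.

β_Brixley = 0.03211 / 0.03915 = 0.8202
β_Ashcombe = 0.08062 / 0.03915 = 2.0593
β_Corwin = 0.07055 / 0.03915 = 1.8020
β_Norwood = 0.08137 / 0.03915 = 2.0784
β_Farrow = 0.06535 / 0.03915 = 1.6692
β_Yardley = 0.06491 / 0.03915 = 1.6580
β_P = Σ w_i β_i = 0.20×0.8202 + 0.09×2.0593 + 0.28×1.8020 + 0.07×2.0784 + 0.17×1.6692 + 0.19×1.6580 = 1.5982
MRP = 7.22% − 2.88% = 4.34%
E(R_P) = R_f + β_P × MRP = 2.88% + 1.5982 × 4.34% = 9.82%

9.82%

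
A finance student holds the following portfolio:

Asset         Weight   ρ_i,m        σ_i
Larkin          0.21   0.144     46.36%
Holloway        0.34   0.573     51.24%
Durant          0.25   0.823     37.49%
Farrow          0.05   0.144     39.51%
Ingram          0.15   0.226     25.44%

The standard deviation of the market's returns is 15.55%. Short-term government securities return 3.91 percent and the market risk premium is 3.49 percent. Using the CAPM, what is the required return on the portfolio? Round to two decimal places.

8.45%

β_Larkin = 0.144 × 46.36% / 15.55% = 0.4293
β_Holloway = 0.573 × 51.24% / 15.55% = 1.8881
β_Durant = 0.823 × 37.49% / 15.55% = 1.9842
β_Farrow = 0.144 × 39.51% / 15.55% = 0.3659
β_Ingram = 0.226 × 25.44% / 15.55% = 0.3697
β_P = Σ w_i β_i = 0.21×0.4293 + 0.34×1.8881 + 0.25×1.9842 + 0.05×0.3659 + 0.15×0.3697 = 1.3019
E(R_P) = R_f + β_P × MRP = 3.91% + 1.3019 × 3.49% = 8.45%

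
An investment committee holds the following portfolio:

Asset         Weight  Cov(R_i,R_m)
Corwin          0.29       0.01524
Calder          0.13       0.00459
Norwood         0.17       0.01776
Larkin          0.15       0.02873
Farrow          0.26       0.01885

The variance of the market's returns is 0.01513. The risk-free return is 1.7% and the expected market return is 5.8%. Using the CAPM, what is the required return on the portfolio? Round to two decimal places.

β_Corwin = 0.01524 / 0.01513 = 1.0073
β_Calder = 0.00459 / 0.01513 = 0.3034
β_Norwood = 0.01776 / 0.01513 = 1.1738
β_Larkin = 0.02873 / 0.01513 = 1.8989
β_Farrow = 0.01885 / 0.01513 = 1.2459
β_P = Σ w_i β_i = 0.29×1.0073 + 0.13×0.3034 + 0.17×1.1738 + 0.15×1.8989 + 0.26×1.2459 = 1.1399
MRP = 5.8% − 1.7% = 4.10%
E(R_P) = R_f + β_P × MRP = 1.7% + 1.1399 × 4.1% = 6.37%

6.37%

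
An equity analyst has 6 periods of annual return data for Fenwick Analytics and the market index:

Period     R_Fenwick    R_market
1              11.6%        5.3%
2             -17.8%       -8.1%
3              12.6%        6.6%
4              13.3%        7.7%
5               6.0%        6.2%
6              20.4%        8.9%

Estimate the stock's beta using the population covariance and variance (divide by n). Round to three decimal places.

2.067

Mean R_i = (11.6 − 17.8 + 12.6 + 13.3 + 6.0 + 20.4) / 6 = 7.6833%
Mean R_m = (5.3 − 8.1 + 6.6 + 7.7 + 6.2 + 8.9) / 6 = 4.4333%
Σ(R_i − R̄_i)(R_m − R̄_m) = 405.6133  ⇒  Cov = 405.6133 / 6 = 67.6022
Σ(R_m − R̄_m)² = 196.2733  ⇒  Var(R_m) = 196.2733 / 6 = 32.7122
β = Cov / Var(R_m) = 67.6022 / 32.7122 = 2.0666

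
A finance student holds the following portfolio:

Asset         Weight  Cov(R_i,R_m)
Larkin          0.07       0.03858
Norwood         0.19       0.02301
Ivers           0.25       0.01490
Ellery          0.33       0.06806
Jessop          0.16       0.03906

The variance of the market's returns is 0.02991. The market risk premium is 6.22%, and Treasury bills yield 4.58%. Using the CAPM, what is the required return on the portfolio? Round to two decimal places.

β_Larkin = 0.03858 / 0.02991 = 1.2899
β_Norwood = 0.02301 / 0.02991 = 0.7693
β_Ivers = 0.01490 / 0.02991 = 0.4982
β_Ellery = 0.06806 / 0.02991 = 2.2755
β_Jessop = 0.03906 / 0.02991 = 1.3059
β_P = Σ w_i β_i = 0.07×1.2899 + 0.19×0.7693 + 0.25×0.4982 + 0.33×2.2755 + 0.16×1.3059 = 1.3209
E(R_P) = R_f + β_P × MRP = 4.58% + 1.3209 × 6.22% = 12.80%

12.80%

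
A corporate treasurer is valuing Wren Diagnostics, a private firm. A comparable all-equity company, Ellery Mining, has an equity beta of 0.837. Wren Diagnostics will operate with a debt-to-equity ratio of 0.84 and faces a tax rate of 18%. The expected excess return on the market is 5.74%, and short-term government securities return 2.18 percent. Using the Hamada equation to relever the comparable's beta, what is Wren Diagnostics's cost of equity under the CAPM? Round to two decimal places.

β_L = β_U × [1 + (1 − t)(D/E)] = 0.837 × [1 + (1 − 0.18) × 0.84]
    = 0.837 × [1 + 0.82 × 0.84] = 0.837 × 1.6888 = 1.4135
E(R) = R_f + β_L × MRP = 2.18% + 1.4135 × 5.74% = 10.29%

10.29%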